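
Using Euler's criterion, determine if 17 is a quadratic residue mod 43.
By Euler's criterion: 17^{21} ≡ 1 mod 43. Since this equals 1, 17 is a QR.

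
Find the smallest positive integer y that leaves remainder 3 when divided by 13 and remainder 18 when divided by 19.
M = 13 × 19 = 247. M₁ = 19, y₁ ≡ 11 mod 13. M₂ = 13, y₂ ≡ 3 mod 19. y = 3×19×11 + 18×13×3 ≡ 94 mod 247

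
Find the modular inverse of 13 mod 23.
Since 23 is prime, by Fermat 13^(-1) ≡ 13^{21} ≡ 16 mod 23. Verify: 13 × 16 = 208 ≡ 1 mod 23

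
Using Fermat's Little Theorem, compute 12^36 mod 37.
By Fermat's Little Theorem, 12^{36} ≡ 1 (mod 37) since 37 is prime and gcd(12, 37) = 1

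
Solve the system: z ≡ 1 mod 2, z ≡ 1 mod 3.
M = 2 × 3 = 6. M₁ = 3, y₁ ≡ 1 mod 2. M₂ = 2, y₂ ≡ 2 mod 3. z = 1×3×1 + 1×2×2 ≡ 1 mod 6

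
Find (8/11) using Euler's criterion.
(8/11) = 8^{5} mod 11 = -1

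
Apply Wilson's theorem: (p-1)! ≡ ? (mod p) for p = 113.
By Wilson's theorem, (112)! ≡ -1 ≡ 112 mod 113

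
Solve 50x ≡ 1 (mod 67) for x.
Since 67 is prime, by Fermat 50^(-1) ≡ 50^{65} ≡ 63 (mod 67). Verify: 50 × 63 = 3150 ≡ 1 (mod 67)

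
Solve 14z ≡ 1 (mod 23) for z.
Since 23 is prime, by Fermat 14^(-1) ≡ 14^{21} ≡ 5 (mod 23). Verify: 14 × 5 = 70 ≡ 1 (mod 23)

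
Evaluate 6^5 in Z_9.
By repeated squaring mod 9: 6^{1}≡6, 6^{2}≡0, 6^{4}≡0. Then 6^{5} = 6^{4+1} ≡ 0 × 6 ≡ 0 mod 9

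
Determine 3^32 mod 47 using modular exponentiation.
By repeated squaring (mod 47): 3^{1}≡3, 3^{2}≡9, 3^{4}≡34, 3^{8}≡28, 3^{16}≡32, 3^{32}≡37. So 3^{32} ≡ 37 (mod 47)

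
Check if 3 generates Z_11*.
3^{5} ≡ 1 mod 11 and 5 < 10, so ord_11(3) = 5 ≠ 10 and 3 is not a primitive root.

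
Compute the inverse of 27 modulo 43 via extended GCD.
Extended GCD: 27(8) + 43(-5) = 1. So 27^(-1) ≡ 8 (mod 43). Verify: 27 × 8 = 216 ≡ 1 (mod 43)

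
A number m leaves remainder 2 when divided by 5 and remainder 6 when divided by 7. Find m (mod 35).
M = 5 × 7 = 35. M₁ = 7, y₁ ≡ 3 (mod 5). M₂ = 5, y₂ ≡ 3 (mod 7). m = 2×7×3 + 6×5×3 ≡ 27 (mod 35)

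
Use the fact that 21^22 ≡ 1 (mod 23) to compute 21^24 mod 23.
By Fermat: 21^{22} ≡ 1 (mod 23). So 21^{24} = 21^{22} · 21^{2} ≡ 21^{2} ≡ 4 (mod 23)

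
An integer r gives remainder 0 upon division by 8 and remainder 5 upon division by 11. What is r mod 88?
M = 8 × 11 = 88. M₁ = 11, y₁ ≡ 3 mod 8. M₂ = 8, y₂ ≡ 7 mod 11. r = 0×11×3 + 5×8×7 ≡ 16 mod 88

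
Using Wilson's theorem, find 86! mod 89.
(88)! = (86)! × (87) × (88) ≡ -1 mod 89. So (86)! ≡ -1 × [(88)(87)]^(-1) ≡ 44 mod 89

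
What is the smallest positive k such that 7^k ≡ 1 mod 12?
Powers of 7 mod 12: 7^1≡7, 7^2≡1. ord_12(7) = 2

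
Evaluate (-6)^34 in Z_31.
Using Fermat: (-6)^{30} ≡ 1 (mod 31). 34 ≡ 4 (mod 30). So (-6)^{34} ≡ (-6)^{4} ≡ 25 (mod 31)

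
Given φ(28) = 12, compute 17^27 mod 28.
By Euler: 17^{12} ≡ 1 mod 28 since gcd(17, 28) = 1. 27 = 2×12 + 3. So 17^{27} ≡ 17^{3} ≡ 13 mod 28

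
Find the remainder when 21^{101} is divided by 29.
By Fermat: 21^{28} ≡ 1 mod 29. 101 = 3×28 + 17. So 21^{101} ≡ 21^{17} ≡ 19 mod 29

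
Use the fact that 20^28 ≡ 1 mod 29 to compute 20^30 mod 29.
By Fermat: 20^{28} ≡ 1 mod 29. So 20^{30} = 20^{28} · 20^{2} ≡ 20^{2} ≡ 23 mod 29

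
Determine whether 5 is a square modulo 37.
By Euler's criterion: 5^{18} ≡ 36 mod 37. Since this equals -1 (≡ 36), 5 is not a QR.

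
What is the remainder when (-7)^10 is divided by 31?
By repeated squaring mod 31: (-7)^{1}≡24, (-7)^{2}≡18, (-7)^{4}≡14, (-7)^{8}≡10. Then (-7)^{10} = (-7)^{8+2} ≡ 10 × 18 ≡ 25 mod 31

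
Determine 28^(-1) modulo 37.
Since 37 is prime, by Fermat 28^(-1) ≡ 28^{35} ≡ 4 mod 37. Verify: 28 × 4 = 112 ≡ 1 mod 37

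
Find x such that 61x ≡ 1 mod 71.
Since 71 is prime, by Fermat 61^(-1) ≡ 61^{69} ≡ 7 mod 71. Verify: 61 × 7 = 427 ≡ 1 mod 71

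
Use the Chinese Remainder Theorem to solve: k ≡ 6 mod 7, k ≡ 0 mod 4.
M = 7 × 4 = 28. M₁ = 4, y₁ ≡ 2 mod 7. M₂ = 7, y₂ ≡ 3 mod 4. k = 6×4×2 + 0×7×3 ≡ 20 mod 28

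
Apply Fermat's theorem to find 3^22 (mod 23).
By Fermat's Little Theorem, 3^{22} ≡ 1 (mod 23) since 23 is prime and gcd(3, 23) = 1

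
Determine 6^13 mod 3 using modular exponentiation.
By repeated squaring mod 3: 6^{1}≡0, 6^{2}≡0, 6^{4}≡0, 6^{8}≡0. Then 6^{13} = 6^{8+4+1} ≡ 0 × 0 × 0 ≡ 0 mod 3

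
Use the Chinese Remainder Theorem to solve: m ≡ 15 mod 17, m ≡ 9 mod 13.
M = 17 × 13 = 221. M₁ = 13, y₁ ≡ 4 mod 17. M₂ = 17, y₂ ≡ 10 mod 13. m = 15×13×4 + 9×17×10 ≡ 100 mod 221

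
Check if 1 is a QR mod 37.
By Euler's criterion: 1^{18} ≡ 1 (mod 37). Since this equals 1, 1 is a QR.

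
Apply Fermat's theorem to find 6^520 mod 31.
By Fermat: 6^{30} ≡ 1 mod 31. 520 ≡ 10 mod 30. So 6^{520} ≡ 6^{10} ≡ 25 mod 31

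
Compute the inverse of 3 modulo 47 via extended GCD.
Extended GCD: 3(16) + 47(-1) = 1. So 3^(-1) ≡ 16 mod 47. Verify: 3 × 16 = 48 ≡ 1 mod 47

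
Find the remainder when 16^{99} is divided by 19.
By Fermat: 16^{18} ≡ 1 (mod 19). 99 = 5×18 + 9. So 16^{99} ≡ 16^{9} ≡ 1 (mod 19)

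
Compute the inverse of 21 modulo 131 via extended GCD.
Extended GCD: 21(25) + 131(-4) = 1. So 21^(-1) ≡ 25 mod 131. Verify: 21 × 25 = 525 ≡ 1 mod 131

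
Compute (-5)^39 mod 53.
By repeated squaring mod 53: (-5)^{1}≡48, (-5)^{2}≡25, (-5)^{4}≡42, (-5)^{8}≡15, (-5)^{16}≡13, (-5)^{32}≡10. Then (-5)^{39} = (-5)^{32+4+2+1} ≡ 10 × 42 × 25 × 48 ≡ 23 mod 53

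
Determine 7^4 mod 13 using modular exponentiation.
7^{4} = 2401 ≡ 9 mod 13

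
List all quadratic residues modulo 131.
Quadratic residues modulo 131: {1, 3, 4, 5, 7, 9, 11, 12, 13, 15, 16, 20, 21, 25, 27, 28, 33, 34, 35, 36, 38, 39, 41, 43, 44, 45, 46, 48, 49, 52, 53, 55, 58, 59, 60, 61, 62, 63, 64, 65, 74, 75, 77, 80, 81, 84, 89, 91, 94, 99, 100, 101, 102, 105, 107, 108, 109, 112, 113, 114, 117, 121, 123, 125, 129}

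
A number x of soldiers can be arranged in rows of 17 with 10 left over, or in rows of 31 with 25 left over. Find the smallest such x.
M = 17 × 31 = 527. M₁ = 31, y₁ ≡ 11 (mod 17). M₂ = 17, y₂ ≡ 11 (mod 31). x = 10×31×11 + 25×17×11 ≡ 180 (mod 527)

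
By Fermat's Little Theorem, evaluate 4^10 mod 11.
By Fermat's Little Theorem, 4^{10} ≡ 1 mod 11 since 11 is prime and gcd(4, 11) = 1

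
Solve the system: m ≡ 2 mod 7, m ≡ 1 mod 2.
M = 7 × 2 = 14. M₁ = 2, y₁ ≡ 4 mod 7. M₂ = 7, y₂ ≡ 1 mod 2. m = 2×2×4 + 1×7×1 ≡ 9 mod 14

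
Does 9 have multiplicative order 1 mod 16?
Powers of 9 mod 16: 9^1≡9, 9^2≡1. 9^1≡9≢1, so ord ≠ 1. No, the actual order is 2.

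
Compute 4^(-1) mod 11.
Since 11 is prime, by Fermat 4^(-1) ≡ 4^{9} ≡ 3 mod 11. Verify: 4 × 3 = 12 ≡ 1 mod 11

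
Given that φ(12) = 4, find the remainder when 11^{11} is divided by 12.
By Euler: 11^{4} ≡ 1 (mod 12) since gcd(11, 12) = 1. 11 = 2×4 + 3. So 11^{11} ≡ 11^{3} ≡ 11 (mod 12)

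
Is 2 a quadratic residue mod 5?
By Euler's criterion: 2^{2} ≡ 4 mod 5. Since this equals -1 (≡ 4), 2 is not a QR.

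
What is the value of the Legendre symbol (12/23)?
(12/23) = 12^{11} mod 23 = 1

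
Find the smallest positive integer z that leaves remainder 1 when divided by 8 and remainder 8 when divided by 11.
M = 8 × 11 = 88. M₁ = 11, y₁ ≡ 3 (mod 8). M₂ = 8, y₂ ≡ 7 (mod 11). z = 1×11×3 + 8×8×7 ≡ 41 (mod 88)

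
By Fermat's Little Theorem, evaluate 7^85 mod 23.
By Fermat: 7^{22} ≡ 1 mod 23. 85 = 3×22 + 19. So 7^{85} ≡ 7^{19} ≡ 11 mod 23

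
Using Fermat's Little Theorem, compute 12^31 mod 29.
By Fermat: 12^{28} ≡ 1 mod 29. So 12^{31} = 12^{28} · 12^{3} ≡ 12^{3} ≡ 17 mod 29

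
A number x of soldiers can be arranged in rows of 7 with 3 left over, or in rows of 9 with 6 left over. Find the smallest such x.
M = 7 × 9 = 63. M₁ = 9, y₁ ≡ 4 (mod 7). M₂ = 7, y₂ ≡ 4 (mod 9). x = 3×9×4 + 6×7×4 ≡ 24 (mod 63)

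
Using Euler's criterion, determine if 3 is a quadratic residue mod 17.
By Euler's criterion: 3^{8} ≡ 16 (mod 17). Since this equals -1 (≡ 16), 3 is not a QR.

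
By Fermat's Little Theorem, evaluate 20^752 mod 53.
By Fermat: 20^{52} ≡ 1 (mod 53). 752 ≡ 24 (mod 52). So 20^{752} ≡ 20^{24} ≡ 42 (mod 53)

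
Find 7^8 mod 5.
Using Fermat: 7^{4} ≡ 1 mod 5. 8 ≡ 0 mod 4. So 7^{8} ≡ 7^{0} ≡ 1 mod 5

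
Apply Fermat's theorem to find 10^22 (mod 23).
By Fermat's Little Theorem, 10^{22} ≡ 1 (mod 23) since 23 is prime and gcd(10, 23) = 1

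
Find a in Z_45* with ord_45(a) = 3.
16 has order 3 mod 45 since 16^{3} ≡ 1 (mod 45) and no smaller power works.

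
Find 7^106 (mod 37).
Using Fermat: 7^{36} ≡ 1 (mod 37). 106 ≡ 34 (mod 36). So 7^{106} ≡ 7^{34} ≡ 34 (mod 37)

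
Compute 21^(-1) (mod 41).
Since 41 is prime, by Fermat 21^(-1) ≡ 21^{39} ≡ 2 (mod 41). Verify: 21 × 2 = 42 ≡ 1 (mod 41)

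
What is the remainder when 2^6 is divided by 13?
By repeated squaring (mod 13): 2^{1}≡2, 2^{2}≡4, 2^{4}≡3. Then 2^{6} = 2^{4+2} ≡ 3 × 4 ≡ 12 (mod 13)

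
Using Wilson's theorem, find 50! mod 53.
(52)! = (50)! × (51) × (52) ≡ -1 (mod 53). So (50)! ≡ -1 × [(52)(51)]^(-1) ≡ 26 (mod 53)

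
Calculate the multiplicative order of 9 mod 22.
Powers of 9 mod 22: 9^1≡9, 9^2≡15, 9^3≡3, 9^4≡5, 9^5≡1. Order = 5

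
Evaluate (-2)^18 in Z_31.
By repeated squaring (mod 31): (-2)^{1}≡29, (-2)^{2}≡4, (-2)^{4}≡16, (-2)^{8}≡8, (-2)^{16}≡2. Then (-2)^{18} = (-2)^{16+2} ≡ 2 × 4 ≡ 8 (mod 31)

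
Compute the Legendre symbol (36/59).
(36/59) = 36^{29} mod 59 = 1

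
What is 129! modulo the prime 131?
(130)! = (129)! × (130) ≡ -1 (mod 131). So (129)! ≡ -1 × (130)^(-1) ≡ (-1)×(-1) = 1 (mod 131)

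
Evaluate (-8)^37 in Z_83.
By repeated squaring (mod 83): (-8)^{1}≡75, (-8)^{2}≡64, (-8)^{4}≡29, (-8)^{8}≡11, (-8)^{16}≡38, (-8)^{32}≡33. Then (-8)^{37} = (-8)^{32+4+1} ≡ 33 × 29 × 75 ≡ 63 (mod 83)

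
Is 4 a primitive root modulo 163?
4^{81} ≡ 1 mod 163 and 81 < 162, so ord_163(4) = 81 ≠ 162 and 4 is not a primitive root.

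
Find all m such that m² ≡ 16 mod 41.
The square roots of 16 mod 41 are 37 and 4. Verify: 37² = 1369 ≡ 16 mod 41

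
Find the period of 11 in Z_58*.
Powers of 11 mod 58: 11^1≡11, 11^2≡5, 11^3≡55, 11^4≡25, 11^5≡43, 11^6≡9, 11^7≡41, 11^8≡45, 11^9≡31, 11^10≡51, 11^11≡39, 11^12≡23, 11^13≡21, 11^14≡57, 11^15≡47, 11^16≡53, 11^17≡3, 11^18≡33, 11^19≡15, 11^20≡49, 11^21≡17, 11^22≡13, 11^23≡27, 11^24≡7, 11^25≡19, 11^26≡35, 11^27≡37, 11^28≡1. So the order of 11 is 28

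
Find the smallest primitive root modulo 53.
g = 2. Powers: [2, 4, 8, 16, 32, 11, 22, 44, 35, ...] generates all 52 non-zero residues.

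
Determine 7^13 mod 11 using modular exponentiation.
Using Fermat: 7^{10} ≡ 1 mod 11. 13 ≡ 3 mod 10. So 7^{13} ≡ 7^{3} ≡ 2 mod 11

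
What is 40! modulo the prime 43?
(42)! = (40)! × (41) × (42) ≡ -1 mod 43. So (40)! ≡ -1 × [(42)(41)]^(-1) ≡ 21 mod 43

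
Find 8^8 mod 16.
By repeated squaring mod 16: 8^{1}≡8, 8^{2}≡0, 8^{4}≡0, 8^{8}≡0. So 8^{8} ≡ 0 mod 16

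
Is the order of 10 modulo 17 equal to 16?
Powers of 10 mod 17: 10^1≡10, 10^2≡15, 10^3≡14, 10^4≡4, 10^5≡6, 10^6≡9, 10^7≡5, 10^8≡16, 10^9≡7, 10^10≡2, 10^11≡3, 10^12≡13, 10^13≡11, 10^14≡8, 10^15≡12, 10^16≡1. First k with 10^k≡1 is k=16. Yes, ord_17(10) = 16.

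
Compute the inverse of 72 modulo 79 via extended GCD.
Extended GCD: 72(-34) + 79(31) = 1. So 72^(-1) ≡ -34 ≡ 45 mod 79. Verify: 72 × 45 = 3240 ≡ 1 mod 79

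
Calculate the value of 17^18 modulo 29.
By repeated squaring mod 29: 17^{1}≡17, 17^{2}≡28, 17^{4}≡1, 17^{8}≡1, 17^{16}≡1. Then 17^{18} = 17^{16+2} ≡ 1 × 28 ≡ 28 mod 29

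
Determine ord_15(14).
Powers of 14 mod 15: 14^1≡14, 14^2≡1. So the order of 14 is 2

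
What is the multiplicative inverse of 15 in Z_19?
Since 19 is prime, by Fermat 15^(-1) ≡ 15^{17} ≡ 14 mod 19. Verify: 15 × 14 = 210 ≡ 1 mod 19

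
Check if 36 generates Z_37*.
36^{2} ≡ 1 mod 37 and 2 < 36, so ord_37(36) = 2 ≠ 36 and 36 is not a primitive root.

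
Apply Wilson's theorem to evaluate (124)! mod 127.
(126)! = (124)! × (125) × (126) ≡ -1 (mod 127). So (124)! ≡ -1 × [(126)(125)]^(-1) ≡ 63 (mod 127)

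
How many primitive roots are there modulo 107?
A prime p has φ(p-1) primitive roots; here φ(106) = 52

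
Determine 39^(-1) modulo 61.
Since 61 is prime, by Fermat 39^(-1) ≡ 39^{59} ≡ 36 (mod 61). Verify: 39 × 36 = 1404 ≡ 1 (mod 61)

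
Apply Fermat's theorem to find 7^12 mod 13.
By Fermat's Little Theorem, 7^{12} ≡ 1 mod 13 since 13 is prime and gcd(7, 13) = 1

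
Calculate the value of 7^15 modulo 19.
By repeated squaring (mod 19): 7^{1}≡7, 7^{2}≡11, 7^{4}≡7, 7^{8}≡11. Then 7^{15} = 7^{8+4+2+1} ≡ 11 × 7 × 11 × 7 ≡ 1 (mod 19)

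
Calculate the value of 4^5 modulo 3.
Using Fermat: 4^{2} ≡ 1 (mod 3). 5 ≡ 1 (mod 2). So 4^{5} ≡ 4^{1} ≡ 1 (mod 3)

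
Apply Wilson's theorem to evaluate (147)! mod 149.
(148)! = (147)! × (148) ≡ -1 mod 149. So (147)! ≡ -1 × (148)^(-1) ≡ (-1)×(-1) = 1 mod 149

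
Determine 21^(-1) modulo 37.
Since 37 is prime, by Fermat 21^(-1) ≡ 21^{35} ≡ 30 mod 37. Verify: 21 × 30 = 630 ≡ 1 mod 37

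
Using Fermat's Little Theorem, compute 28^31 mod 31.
By Fermat: 28^{30} ≡ 1 mod 31. So 28^{31} = 28^{30} · 28^{1} ≡ 28^{1} ≡ 28 mod 31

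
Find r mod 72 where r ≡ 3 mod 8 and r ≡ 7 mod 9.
M = 8 × 9 = 72. M₁ = 9, y₁ ≡ 1 mod 8. M₂ = 8, y₂ ≡ 8 mod 9. r = 3×9×1 + 7×8×8 ≡ 43 mod 72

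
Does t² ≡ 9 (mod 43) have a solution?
By Euler's criterion: 9^{21} ≡ 1 (mod 43). Since this equals 1, 9 is a QR.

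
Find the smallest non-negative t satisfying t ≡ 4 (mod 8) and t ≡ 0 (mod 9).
M = 8 × 9 = 72. M₁ = 9, y₁ ≡ 1 (mod 8). M₂ = 8, y₂ ≡ 8 (mod 9). t = 4×9×1 + 0×8×8 ≡ 36 (mod 72)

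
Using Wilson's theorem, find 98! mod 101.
(100)! = (98)! × (99) × (100) ≡ -1 (mod 101). So (98)! ≡ -1 × [(100)(99)]^(-1) ≡ 50 (mod 101)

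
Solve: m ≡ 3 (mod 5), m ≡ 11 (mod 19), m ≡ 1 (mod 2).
M = 5 × 19 × 2 = 190. M₁ = 38, y₁ ≡ 2 (mod 5). M₂ = 10, y₂ ≡ 2 (mod 19). M₃ = 95, y₃ ≡ 1 (mod 2). m = 3×38×2 + 11×10×2 + 1×95×1 ≡ 163 (mod 190)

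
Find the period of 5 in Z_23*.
Powers of 5 mod 23: 5^1≡5, 5^2≡2, 5^3≡10, 5^4≡4, 5^5≡20, 5^6≡8, 5^7≡17, 5^8≡16, 5^9≡11, 5^10≡9, 5^11≡22, 5^12≡18, 5^13≡21, 5^14≡13, 5^15≡19, 5^16≡3, 5^17≡15, 5^18≡6, 5^19≡7, 5^20≡12, 5^21≡14, 5^22≡1. ord_23(5) = 22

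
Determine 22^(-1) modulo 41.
Since 41 is prime, by Fermat 22^(-1) ≡ 22^{39} ≡ 28 mod 41. Verify: 22 × 28 = 616 ≡ 1 mod 41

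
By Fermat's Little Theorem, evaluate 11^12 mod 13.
By Fermat's Little Theorem, 11^{12} ≡ 1 (mod 13) since 13 is prime and gcd(11, 13) = 1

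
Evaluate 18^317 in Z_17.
Using Fermat: 18^{16} ≡ 1 (mod 17). 317 ≡ 13 (mod 16). So 18^{317} ≡ 18^{13} ≡ 1 (mod 17)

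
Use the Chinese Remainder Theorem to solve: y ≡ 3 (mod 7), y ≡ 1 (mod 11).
M = 7 × 11 = 77. M₁ = 11, y₁ ≡ 2 (mod 7). M₂ = 7, y₂ ≡ 8 (mod 11). y = 3×11×2 + 1×7×8 ≡ 45 (mod 77)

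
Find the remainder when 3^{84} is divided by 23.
By Fermat: 3^{22} ≡ 1 (mod 23). 84 = 3×22 + 18. So 3^{84} ≡ 3^{18} ≡ 2 (mod 23)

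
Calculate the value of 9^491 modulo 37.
Using Fermat: 9^{36} ≡ 1 mod 37. 491 ≡ 23 mod 36. So 9^{491} ≡ 9^{23} ≡ 34 mod 37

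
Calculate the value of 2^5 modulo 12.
By repeated squaring mod 12: 2^{1}≡2, 2^{2}≡4, 2^{4}≡4. Then 2^{5} = 2^{4+1} ≡ 4 × 2 ≡ 8 mod 12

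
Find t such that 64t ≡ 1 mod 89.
Since 89 is prime, by Fermat 64^(-1) ≡ 64^{87} ≡ 32 mod 89. Verify: 64 × 32 = 2048 ≡ 1 mod 89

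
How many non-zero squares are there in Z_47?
The squaring map on Z_47* is 2-to-1, so there are (46)/2 = 23 QRs.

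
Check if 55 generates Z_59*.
ord_59(55) divides 58. For each prime q|58: 55^{29}≡58, 55^{2}≡16, none ≡ 1. So 55 has order 58 and is a primitive root mod 59.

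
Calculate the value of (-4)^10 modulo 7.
Using Fermat: (-4)^{6} ≡ 1 mod 7. 10 ≡ 4 mod 6. So (-4)^{10} ≡ (-4)^{4} ≡ 4 mod 7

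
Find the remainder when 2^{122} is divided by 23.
By Fermat: 2^{22} ≡ 1 mod 23. 122 = 5×22 + 12. So 2^{122} ≡ 2^{12} ≡ 2 mod 23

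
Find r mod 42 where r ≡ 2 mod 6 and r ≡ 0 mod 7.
M = 6 × 7 = 42. M₁ = 7, y₁ ≡ 1 mod 6. M₂ = 6, y₂ ≡ 6 mod 7. r = 2×7×1 + 0×6×6 ≡ 14 mod 42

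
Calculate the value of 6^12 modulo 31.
By repeated squaring (mod 31): 6^{1}≡6, 6^{2}≡5, 6^{4}≡25, 6^{8}≡5. Then 6^{12} = 6^{8+4} ≡ 5 × 25 ≡ 1 (mod 31)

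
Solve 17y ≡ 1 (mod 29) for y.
Since 29 is prime, by Fermat 17^(-1) ≡ 17^{27} ≡ 12 (mod 29). Verify: 17 × 12 = 204 ≡ 1 (mod 29)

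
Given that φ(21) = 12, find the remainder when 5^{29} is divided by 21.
By Euler: 5^{12} ≡ 1 mod 21 since gcd(5, 21) = 1. 29 = 2×12 + 5. So 5^{29} ≡ 5^{5} ≡ 17 mod 21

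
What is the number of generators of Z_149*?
A prime p has φ(p-1) primitive roots; here φ(148) = 72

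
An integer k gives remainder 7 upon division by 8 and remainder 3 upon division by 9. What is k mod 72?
M = 8 × 9 = 72. M₁ = 9, y₁ ≡ 1 mod 8. M₂ = 8, y₂ ≡ 8 mod 9. k = 7×9×1 + 3×8×8 ≡ 39 mod 72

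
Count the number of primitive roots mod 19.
A prime p has φ(p-1) primitive roots; here φ(18) = 6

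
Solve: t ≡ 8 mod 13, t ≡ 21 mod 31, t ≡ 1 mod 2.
M = 13 × 31 × 2 = 806. M₁ = 62, y₁ ≡ 4 mod 13. M₂ = 26, y₂ ≡ 6 mod 31. M₃ = 403, y₃ ≡ 1 mod 2. t = 8×62×4 + 21×26×6 + 1×403×1 ≡ 21 mod 806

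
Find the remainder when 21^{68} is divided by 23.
By Fermat: 21^{22} ≡ 1 (mod 23). 68 = 3×22 + 2. So 21^{68} ≡ 21^{2} ≡ 4 (mod 23)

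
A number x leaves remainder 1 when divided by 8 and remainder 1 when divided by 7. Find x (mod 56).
M = 8 × 7 = 56. M₁ = 7, y₁ ≡ 7 (mod 8). M₂ = 8, y₂ ≡ 1 (mod 7). x = 1×7×7 + 1×8×1 ≡ 1 (mod 56)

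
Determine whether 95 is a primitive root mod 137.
ord_137(95) divides 136. For each prime q|136: 95^{68}≡136, 95^{8}≡88, none ≡ 1. So 95 has order 136 and is a primitive root mod 137.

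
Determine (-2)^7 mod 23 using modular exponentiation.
By repeated squaring mod 23: (-2)^{1}≡21, (-2)^{2}≡4, (-2)^{4}≡16. Then (-2)^{7} = (-2)^{4+2+1} ≡ 16 × 4 × 21 ≡ 10 mod 23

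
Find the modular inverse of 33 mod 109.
Since 109 is prime, by Fermat 33^(-1) ≡ 33^{107} ≡ 76 (mod 109). Verify: 33 × 76 = 2508 ≡ 1 (mod 109)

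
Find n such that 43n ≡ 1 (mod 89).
Since 89 is prime, by Fermat 43^(-1) ≡ 43^{87} ≡ 29 (mod 89). Verify: 43 × 29 = 1247 ≡ 1 (mod 89)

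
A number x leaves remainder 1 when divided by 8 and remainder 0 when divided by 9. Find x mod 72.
M = 8 × 9 = 72. M₁ = 9, y₁ ≡ 1 mod 8. M₂ = 8, y₂ ≡ 8 mod 9. x = 1×9×1 + 0×8×8 ≡ 9 mod 72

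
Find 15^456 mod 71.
Using Fermat: 15^{70} ≡ 1 mod 71. 456 ≡ 36 mod 70. So 15^{456} ≡ 15^{36} ≡ 15 mod 71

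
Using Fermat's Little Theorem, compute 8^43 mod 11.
By Fermat: 8^{10} ≡ 1 (mod 11). 43 = 4×10 + 3. So 8^{43} ≡ 8^{3} ≡ 6 (mod 11)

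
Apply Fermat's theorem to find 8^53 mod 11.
By Fermat: 8^{10} ≡ 1 mod 11. 53 = 5×10 + 3. So 8^{53} ≡ 8^{3} ≡ 6 mod 11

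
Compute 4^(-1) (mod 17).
Since 17 is prime, by Fermat 4^(-1) ≡ 4^{15} ≡ 13 (mod 17). Verify: 4 × 13 = 52 ≡ 1 (mod 17)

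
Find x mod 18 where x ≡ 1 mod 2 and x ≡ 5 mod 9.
M = 2 × 9 = 18. M₁ = 9, y₁ ≡ 1 mod 2. M₂ = 2, y₂ ≡ 5 mod 9. x = 1×9×1 + 5×2×5 ≡ 5 mod 18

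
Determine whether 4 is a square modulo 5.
By Euler's criterion: 4^{2} ≡ 1 (mod 5). Since this equals 1, 4 is a QR.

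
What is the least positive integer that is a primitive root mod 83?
g = 2. For each prime q|82: 2^{41}≡82, 2^{2}≡4, none ≡ 1, so ord_83(2) = 82 and 2 is a primitive root.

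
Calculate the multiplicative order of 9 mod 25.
Powers of 9 mod 25: 9^1≡9, 9^2≡6, 9^3≡4, 9^4≡11, 9^5≡24, 9^6≡16, 9^7≡19, 9^8≡21, 9^9≡14, 9^10≡1. ord_25(9) = 10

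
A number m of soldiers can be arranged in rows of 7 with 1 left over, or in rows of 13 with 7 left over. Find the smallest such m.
M = 7 × 13 = 91. M₁ = 13, y₁ ≡ 6 (mod 7). M₂ = 7, y₂ ≡ 2 (mod 13). m = 1×13×6 + 7×7×2 ≡ 85 (mod 91)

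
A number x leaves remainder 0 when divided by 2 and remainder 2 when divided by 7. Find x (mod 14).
M = 2 × 7 = 14. M₁ = 7, y₁ ≡ 1 (mod 2). M₂ = 2, y₂ ≡ 4 (mod 7). x = 0×7×1 + 2×2×4 ≡ 2 (mod 14)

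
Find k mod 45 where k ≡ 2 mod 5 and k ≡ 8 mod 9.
M = 5 × 9 = 45. M₁ = 9, y₁ ≡ 4 mod 5. M₂ = 5, y₂ ≡ 2 mod 9. k = 2×9×4 + 8×5×2 ≡ 17 mod 45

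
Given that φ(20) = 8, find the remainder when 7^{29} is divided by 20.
By Euler: 7^{8} ≡ 1 mod 20 since gcd(7, 20) = 1. 29 = 3×8 + 5. So 7^{29} ≡ 7^{5} ≡ 7 mod 20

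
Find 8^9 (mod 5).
Using Fermat: 8^{4} ≡ 1 (mod 5). 9 ≡ 1 (mod 4). So 8^{9} ≡ 8^{1} ≡ 3 (mod 5)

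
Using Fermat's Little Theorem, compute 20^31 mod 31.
By Fermat: 20^{30} ≡ 1 mod 31. So 20^{31} = 20^{30} · 20^{1} ≡ 20^{1} ≡ 20 mod 31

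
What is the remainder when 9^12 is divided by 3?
By repeated squaring (mod 3): 9^{1}≡0, 9^{2}≡0, 9^{4}≡0, 9^{8}≡0. Then 9^{12} = 9^{8+4} ≡ 0 × 0 ≡ 0 (mod 3)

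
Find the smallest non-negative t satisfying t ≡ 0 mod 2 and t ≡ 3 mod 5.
M = 2 × 5 = 10. M₁ = 5, y₁ ≡ 1 mod 2. M₂ = 2, y₂ ≡ 3 mod 5. t = 0×5×1 + 3×2×3 ≡ 8 mod 10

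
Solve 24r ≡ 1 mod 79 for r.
Since 79 is prime, by Fermat 24^(-1) ≡ 24^{77} ≡ 56 mod 79. Verify: 24 × 56 = 1344 ≡ 1 mod 79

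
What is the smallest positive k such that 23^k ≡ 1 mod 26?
Powers of 23 mod 26: 23^1≡23, 23^2≡9, 23^3≡25, 23^4≡3, 23^5≡17, 23^6≡1. Order = 6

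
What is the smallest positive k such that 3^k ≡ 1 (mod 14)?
Powers of 3 mod 14: 3^1≡3, 3^2≡9, 3^3≡13, 3^4≡11, 3^5≡5, 3^6≡1. Order = 6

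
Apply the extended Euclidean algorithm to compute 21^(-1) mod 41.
Extended GCD: 21(2) + 41(-1) = 1. So 21^(-1) ≡ 2 mod 41. Verify: 21 × 2 = 42 ≡ 1 mod 41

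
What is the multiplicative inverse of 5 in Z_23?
Since 23 is prime, by Fermat 5^(-1) ≡ 5^{21} ≡ 14 (mod 23). Verify: 5 × 14 = 70 ≡ 1 (mod 23)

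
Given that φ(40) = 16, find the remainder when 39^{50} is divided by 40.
By Euler: 39^{16} ≡ 1 mod 40 since gcd(39, 40) = 1. 50 = 3×16 + 2. So 39^{50} ≡ 39^{2} ≡ 1 mod 40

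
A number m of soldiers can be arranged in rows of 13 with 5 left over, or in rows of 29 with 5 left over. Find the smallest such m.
M = 13 × 29 = 377. M₁ = 29, y₁ ≡ 9 (mod 13). M₂ = 13, y₂ ≡ 9 (mod 29). m = 5×29×9 + 5×13×9 ≡ 5 (mod 377)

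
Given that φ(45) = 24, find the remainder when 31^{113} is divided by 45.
By Euler: 31^{24} ≡ 1 (mod 45) since gcd(31, 45) = 1. 113 = 4×24 + 17. So 31^{113} ≡ 31^{17} ≡ 16 (mod 45)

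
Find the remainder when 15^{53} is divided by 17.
By Fermat: 15^{16} ≡ 1 mod 17. 53 = 3×16 + 5. So 15^{53} ≡ 15^{5} ≡ 2 mod 17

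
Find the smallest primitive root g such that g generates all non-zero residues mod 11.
g = 2. For each prime q|10: 2^{5}≡10, 2^{2}≡4, none ≡ 1, so ord_11(2) = 10 and 2 is a primitive root.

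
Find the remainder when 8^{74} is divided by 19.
By Fermat: 8^{18} ≡ 1 mod 19. 74 = 4×18 + 2. So 8^{74} ≡ 8^{2} ≡ 7 mod 19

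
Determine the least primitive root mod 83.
g = 2. Powers: [2, 4, 8, 16, 32, 64, 45, 7, 14, 28, ...] generates all 82 non-zero residues.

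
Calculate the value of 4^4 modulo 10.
4^{4} = 256 ≡ 6 (mod 10)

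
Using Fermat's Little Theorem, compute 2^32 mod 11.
By Fermat: 2^{10} ≡ 1 (mod 11). 32 = 3×10 + 2. So 2^{32} ≡ 2^{2} ≡ 4 (mod 11)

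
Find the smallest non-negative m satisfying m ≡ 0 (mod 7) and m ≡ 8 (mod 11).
M = 7 × 11 = 77. M₁ = 11, y₁ ≡ 2 (mod 7). M₂ = 7, y₂ ≡ 8 (mod 11). m = 0×11×2 + 8×7×8 ≡ 63 (mod 77)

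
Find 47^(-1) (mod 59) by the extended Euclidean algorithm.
Extended GCD: 47(-5) + 59(4) = 1. So 47^(-1) ≡ -5 ≡ 54 (mod 59). Verify: 47 × 54 = 2538 ≡ 1 (mod 59)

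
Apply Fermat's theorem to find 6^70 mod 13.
By Fermat: 6^{12} ≡ 1 mod 13. 70 = 5×12 + 10. So 6^{70} ≡ 6^{10} ≡ 4 mod 13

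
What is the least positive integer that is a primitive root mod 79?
g = 3. For each prime q|78: 3^{39}≡78, 3^{26}≡23, 3^{6}≡18, none ≡ 1, so ord_79(3) = 78 and 3 is a primitive root.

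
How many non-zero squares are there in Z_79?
For prime 79, there are (p-1)/2 = (79-1)/2 = 39 quadratic residues (excluding 0).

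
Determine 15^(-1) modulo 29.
Since 29 is prime, by Fermat 15^(-1) ≡ 15^{27} ≡ 2 (mod 29). Verify: 15 × 2 = 30 ≡ 1 (mod 29)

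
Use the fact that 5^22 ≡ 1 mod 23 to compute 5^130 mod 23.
By Fermat: 5^{22} ≡ 1 mod 23. 130 = 5×22 + 20. So 5^{130} ≡ 5^{20} ≡ 12 mod 23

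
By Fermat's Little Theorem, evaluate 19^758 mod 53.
By Fermat: 19^{52} ≡ 1 (mod 53). 758 ≡ 30 (mod 52). So 19^{758} ≡ 19^{30} ≡ 6 (mod 53)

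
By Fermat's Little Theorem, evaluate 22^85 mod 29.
By Fermat: 22^{28} ≡ 1 (mod 29). 85 = 3×28 + 1. So 22^{85} ≡ 22^{1} ≡ 22 (mod 29)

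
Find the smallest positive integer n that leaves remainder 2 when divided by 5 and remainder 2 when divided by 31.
M = 5 × 31 = 155. M₁ = 31, y₁ ≡ 1 (mod 5). M₂ = 5, y₂ ≡ 25 (mod 31). n = 2×31×1 + 2×5×25 ≡ 2 (mod 155)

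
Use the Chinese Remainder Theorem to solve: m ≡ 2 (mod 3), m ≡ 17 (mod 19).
M = 3 × 19 = 57. M₁ = 19, y₁ ≡ 1 (mod 3). M₂ = 3, y₂ ≡ 13 (mod 19). m = 2×19×1 + 17×3×13 ≡ 17 (mod 57)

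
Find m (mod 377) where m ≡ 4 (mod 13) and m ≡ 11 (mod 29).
M = 13 × 29 = 377. M₁ = 29, y₁ ≡ 9 (mod 13). M₂ = 13, y₂ ≡ 9 (mod 29). m = 4×29×9 + 11×13×9 ≡ 69 (mod 377)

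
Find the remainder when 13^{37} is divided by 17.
By Fermat: 13^{16} ≡ 1 (mod 17). 37 = 2×16 + 5. So 13^{37} ≡ 13^{5} ≡ 13 (mod 17)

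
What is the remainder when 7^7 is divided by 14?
By repeated squaring (mod 14): 7^{1}≡7, 7^{2}≡7, 7^{4}≡7. Then 7^{7} = 7^{4+2+1} ≡ 7 × 7 × 7 ≡ 7 (mod 14)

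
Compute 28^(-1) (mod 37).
Since 37 is prime, by Fermat 28^(-1) ≡ 28^{35} ≡ 4 (mod 37). Verify: 28 × 4 = 112 ≡ 1 (mod 37)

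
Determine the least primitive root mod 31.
g = 3. Powers: [3, 9, 27, 19, 26, 16, 17, 20, 29, 25, ...] generates all 30 non-zero residues.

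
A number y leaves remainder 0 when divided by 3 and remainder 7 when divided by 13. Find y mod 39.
M = 3 × 13 = 39. M₁ = 13, y₁ ≡ 1 mod 3. M₂ = 3, y₂ ≡ 9 mod 13. y = 0×13×1 + 7×3×9 ≡ 33 mod 39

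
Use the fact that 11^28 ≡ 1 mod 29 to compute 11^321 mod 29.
By Fermat: 11^{28} ≡ 1 mod 29. 321 ≡ 13 mod 28. So 11^{321} ≡ 11^{13} ≡ 21 mod 29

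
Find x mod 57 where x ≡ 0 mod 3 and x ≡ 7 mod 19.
M = 3 × 19 = 57. M₁ = 19, y₁ ≡ 1 mod 3. M₂ = 3, y₂ ≡ 13 mod 19. x = 0×19×1 + 7×3×13 ≡ 45 mod 57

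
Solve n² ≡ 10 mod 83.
The square roots of 10 mod 83 are 33 and 50. Verify: 33² = 1089 ≡ 10 mod 83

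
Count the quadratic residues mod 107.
The squaring map on Z_107* is 2-to-1, so there are (106)/2 = 53 QRs.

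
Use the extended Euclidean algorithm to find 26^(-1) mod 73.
Extended GCD: 26(-14) + 73(5) = 1. So 26^(-1) ≡ -14 ≡ 59 (mod 73). Verify: 26 × 59 = 1534 ≡ 1 (mod 73)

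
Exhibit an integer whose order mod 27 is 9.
4 has order 9 mod 27 since 4^{9} ≡ 1 mod 27 and no smaller power works.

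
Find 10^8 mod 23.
By repeated squaring mod 23: 10^{1}≡10, 10^{2}≡8, 10^{4}≡18, 10^{8}≡2. So 10^{8} ≡ 2 mod 23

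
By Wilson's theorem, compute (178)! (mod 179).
By Wilson's theorem, (178)! ≡ -1 ≡ 178 (mod 179)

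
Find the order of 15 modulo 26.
Powers of 15 mod 26: 15^1≡15, 15^2≡17, 15^3≡21, 15^4≡3, 15^5≡19, 15^6≡25, 15^7≡11, 15^8≡9, 15^9≡5, 15^10≡23, 15^11≡7, 15^12≡1. Order = 12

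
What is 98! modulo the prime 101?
(100)! = (98)! × (99) × (100) ≡ -1 mod 101. So (98)! ≡ -1 × [(100)(99)]^(-1) ≡ 50 mod 101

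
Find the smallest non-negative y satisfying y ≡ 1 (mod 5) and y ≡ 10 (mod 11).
M = 5 × 11 = 55. M₁ = 11, y₁ ≡ 1 (mod 5). M₂ = 5, y₂ ≡ 9 (mod 11). y = 1×11×1 + 10×5×9 ≡ 21 (mod 55)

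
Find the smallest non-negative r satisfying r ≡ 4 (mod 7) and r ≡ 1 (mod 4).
M = 7 × 4 = 28. M₁ = 4, y₁ ≡ 2 (mod 7). M₂ = 7, y₂ ≡ 3 (mod 4). r = 4×4×2 + 1×7×3 ≡ 25 (mod 28)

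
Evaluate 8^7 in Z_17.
By repeated squaring mod 17: 8^{1}≡8, 8^{2}≡13, 8^{4}≡16. Then 8^{7} = 8^{4+2+1} ≡ 16 × 13 × 8 ≡ 15 mod 17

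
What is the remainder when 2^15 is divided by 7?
Using Fermat: 2^{6} ≡ 1 mod 7. 15 ≡ 3 mod 6. So 2^{15} ≡ 2^{3} ≡ 1 mod 7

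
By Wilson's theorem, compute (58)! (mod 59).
By Wilson's theorem, (58)! ≡ -1 ≡ 58 (mod 59)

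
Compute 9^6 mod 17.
By repeated squaring mod 17: 9^{1}≡9, 9^{2}≡13, 9^{4}≡16. Then 9^{6} = 9^{4+2} ≡ 16 × 13 ≡ 4 mod 17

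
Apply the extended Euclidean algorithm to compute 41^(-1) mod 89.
Extended GCD: 41(-13) + 89(6) = 1. So 41^(-1) ≡ -13 ≡ 76 mod 89. Verify: 41 × 76 = 3116 ≡ 1 mod 89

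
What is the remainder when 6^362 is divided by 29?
Using Fermat: 6^{28} ≡ 1 (mod 29). 362 ≡ 26 (mod 28). So 6^{362} ≡ 6^{26} ≡ 25 (mod 29)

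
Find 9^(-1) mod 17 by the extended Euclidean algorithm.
Extended GCD: 9(2) + 17(-1) = 1. So 9^(-1) ≡ 2 mod 17. Verify: 9 × 2 = 18 ≡ 1 mod 17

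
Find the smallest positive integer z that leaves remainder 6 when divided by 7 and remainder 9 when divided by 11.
M = 7 × 11 = 77. M₁ = 11, y₁ ≡ 2 (mod 7). M₂ = 7, y₂ ≡ 8 (mod 11). z = 6×11×2 + 9×7×8 ≡ 20 (mod 77)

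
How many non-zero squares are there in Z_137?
The squaring map on Z_137* is 2-to-1, so there are (136)/2 = 68 QRs.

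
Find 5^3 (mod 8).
5^{3} = 125 ≡ 5 (mod 8)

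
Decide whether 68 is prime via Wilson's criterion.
(67)! mod 68 = 0. Since 0 ≢ -1 mod 68, 68 is not prime.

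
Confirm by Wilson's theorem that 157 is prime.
(156)! mod 157 = 156. Since this equals -1 mod 157, Wilson confirms 157 is prime.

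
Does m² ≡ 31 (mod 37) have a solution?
By Euler's criterion: 31^{18} ≡ 36 (mod 37). Since this equals -1 (≡ 36), 31 is not a QR.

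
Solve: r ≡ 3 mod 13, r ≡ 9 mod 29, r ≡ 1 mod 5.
M = 13 × 29 × 5 = 1885. M₁ = 145, y₁ ≡ 7 mod 13. M₂ = 65, y₂ ≡ 25 mod 29. M₃ = 377, y₃ ≡ 3 mod 5. r = 3×145×7 + 9×65×25 + 1×377×3 ≡ 1836 mod 1885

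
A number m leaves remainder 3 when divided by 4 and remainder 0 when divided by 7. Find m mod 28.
M = 4 × 7 = 28. M₁ = 7, y₁ ≡ 3 mod 4. M₂ = 4, y₂ ≡ 2 mod 7. m = 3×7×3 + 0×4×2 ≡ 7 mod 28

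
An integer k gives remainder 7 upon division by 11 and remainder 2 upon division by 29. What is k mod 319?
M = 11 × 29 = 319. M₁ = 29, y₁ ≡ 8 mod 11. M₂ = 11, y₂ ≡ 8 mod 29. k = 7×29×8 + 2×11×8 ≡ 205 mod 319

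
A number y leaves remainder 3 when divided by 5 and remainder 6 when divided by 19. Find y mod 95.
M = 5 × 19 = 95. M₁ = 19, y₁ ≡ 4 mod 5. M₂ = 5, y₂ ≡ 4 mod 19. y = 3×19×4 + 6×5×4 ≡ 63 mod 95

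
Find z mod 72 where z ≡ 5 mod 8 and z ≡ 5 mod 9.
M = 8 × 9 = 72. M₁ = 9, y₁ ≡ 1 mod 8. M₂ = 8, y₂ ≡ 8 mod 9. z = 5×9×1 + 5×8×8 ≡ 5 mod 72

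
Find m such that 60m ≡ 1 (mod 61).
Since 61 is prime, by Fermat 60^(-1) ≡ 60^{59} ≡ 60 (mod 61). Verify: 60 × 60 = 3600 ≡ 1 (mod 61)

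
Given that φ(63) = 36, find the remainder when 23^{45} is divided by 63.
By Euler: 23^{36} ≡ 1 mod 63 since gcd(23, 63) = 1. 45 = 1×36 + 9. So 23^{45} ≡ 23^{9} ≡ 8 mod 63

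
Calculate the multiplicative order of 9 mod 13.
Powers of 9 mod 13: 9^1≡9, 9^2≡3, 9^3≡1. So the order of 9 is 3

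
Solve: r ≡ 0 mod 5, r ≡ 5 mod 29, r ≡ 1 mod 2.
M = 5 × 29 × 2 = 290. M₁ = 58, y₁ ≡ 2 mod 5. M₂ = 10, y₂ ≡ 3 mod 29. M₃ = 145, y₃ ≡ 1 mod 2. r = 0×58×2 + 5×10×3 + 1×145×1 ≡ 5 mod 290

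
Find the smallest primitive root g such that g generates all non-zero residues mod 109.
g = 6. Powers: [6, 36, 107, 97, 37, 4, 24, 35, 101, ...] generates all 108 non-zero residues.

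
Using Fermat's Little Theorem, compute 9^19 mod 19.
By Fermat: 9^{18} ≡ 1 mod 19. So 9^{19} = 9^{18} · 9^{1} ≡ 9^{1} ≡ 9 mod 19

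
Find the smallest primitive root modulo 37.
g = 2. Powers: [2, 4, 8, 16, 32, 27, 17, 34, 31, ...] generates all 36 non-zero residues.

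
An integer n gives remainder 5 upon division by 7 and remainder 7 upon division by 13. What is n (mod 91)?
M = 7 × 13 = 91. M₁ = 13, y₁ ≡ 6 (mod 7). M₂ = 7, y₂ ≡ 2 (mod 13). n = 5×13×6 + 7×7×2 ≡ 33 (mod 91)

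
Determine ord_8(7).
Powers of 7 mod 8: 7^1≡7, 7^2≡1. ord_8(7) = 2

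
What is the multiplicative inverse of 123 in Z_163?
Since 163 is prime, by Fermat 123^(-1) ≡ 123^{161} ≡ 110 mod 163. Verify: 123 × 110 = 13530 ≡ 1 mod 163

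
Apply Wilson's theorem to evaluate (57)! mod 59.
(58)! = (57)! × (58) ≡ -1 mod 59. So (57)! ≡ -1 × (58)^(-1) ≡ (-1)×(-1) = 1 mod 59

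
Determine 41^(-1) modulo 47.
Since 47 is prime, by Fermat 41^(-1) ≡ 41^{45} ≡ 39 mod 47. Verify: 41 × 39 = 1599 ≡ 1 mod 47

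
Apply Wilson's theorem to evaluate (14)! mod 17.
(16)! = (14)! × (15) × (16) ≡ -1 (mod 17). So (14)! ≡ -1 × [(16)(15)]^(-1) ≡ 8 (mod 17)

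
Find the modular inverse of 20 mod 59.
Since 59 is prime, by Fermat 20^(-1) ≡ 20^{57} ≡ 3 (mod 59). Verify: 20 × 3 = 60 ≡ 1 (mod 59)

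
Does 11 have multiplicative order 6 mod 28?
Powers of 11 mod 28: 11^1≡11, 11^2≡9, 11^3≡15, 11^4≡25, 11^5≡23, 11^6≡1. First k with 11^k≡1 is k=6. Yes, ord_28(11) = 6.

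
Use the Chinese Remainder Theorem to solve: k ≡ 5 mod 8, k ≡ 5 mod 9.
M = 8 × 9 = 72. M₁ = 9, y₁ ≡ 1 mod 8. M₂ = 8, y₂ ≡ 8 mod 9. k = 5×9×1 + 5×8×8 ≡ 5 mod 72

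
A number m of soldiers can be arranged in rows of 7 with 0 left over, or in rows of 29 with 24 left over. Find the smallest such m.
M = 7 × 29 = 203. M₁ = 29, y₁ ≡ 1 mod 7. M₂ = 7, y₂ ≡ 25 mod 29. m = 0×29×1 + 24×7×25 ≡ 140 mod 203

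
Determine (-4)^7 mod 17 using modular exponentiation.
By repeated squaring (mod 17): (-4)^{1}≡13, (-4)^{2}≡16, (-4)^{4}≡1. Then (-4)^{7} = (-4)^{4+2+1} ≡ 1 × 16 × 13 ≡ 4 (mod 17)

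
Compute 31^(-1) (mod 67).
Since 67 is prime, by Fermat 31^(-1) ≡ 31^{65} ≡ 13 (mod 67). Verify: 31 × 13 = 403 ≡ 1 (mod 67)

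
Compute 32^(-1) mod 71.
Since 71 is prime, by Fermat 32^(-1) ≡ 32^{69} ≡ 20 mod 71. Verify: 32 × 20 = 640 ≡ 1 mod 71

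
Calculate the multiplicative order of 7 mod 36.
Powers of 7 mod 36: 7^1≡7, 7^2≡13, 7^3≡19, 7^4≡25, 7^5≡31, 7^6≡1. So the order of 7 is 6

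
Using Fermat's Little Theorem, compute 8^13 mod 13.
By Fermat: 8^{12} ≡ 1 (mod 13). So 8^{13} = 8^{12} · 8^{1} ≡ 8^{1} ≡ 8 (mod 13)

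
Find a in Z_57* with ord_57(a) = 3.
7 has order 3 mod 57 since 7^{3} ≡ 1 (mod 57) and no smaller power works.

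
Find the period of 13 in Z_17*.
Powers of 13 mod 17: 13^1≡13, 13^2≡16, 13^3≡4, 13^4≡1. Order = 4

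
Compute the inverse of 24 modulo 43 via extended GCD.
Extended GCD: 24(9) + 43(-5) = 1. So 24^(-1) ≡ 9 (mod 43). Verify: 24 × 9 = 216 ≡ 1 (mod 43)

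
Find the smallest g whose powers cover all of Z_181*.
g = 2. Powers: [2, 4, 8, 16, 32, 64, ...] generates all 180 non-zero residues.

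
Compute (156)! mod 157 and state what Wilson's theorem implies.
(156)! mod 157 = 156. Since this equals -1 mod 157, Wilson confirms 157 is prime.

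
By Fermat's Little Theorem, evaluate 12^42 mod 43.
By Fermat's Little Theorem, 12^{42} ≡ 1 (mod 43) since 43 is prime and gcd(12, 43) = 1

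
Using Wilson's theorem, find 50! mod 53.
(52)! = (50)! × (51) × (52) ≡ -1 (mod 53). So (50)! ≡ -1 × [(52)(51)]^(-1) ≡ 26 (mod 53)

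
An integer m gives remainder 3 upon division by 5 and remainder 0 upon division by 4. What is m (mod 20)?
M = 5 × 4 = 20. M₁ = 4, y₁ ≡ 4 (mod 5). M₂ = 5, y₂ ≡ 1 (mod 4). m = 3×4×4 + 0×5×1 ≡ 8 (mod 20)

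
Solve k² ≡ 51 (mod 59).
The square roots of 51 mod 59 are 46 and 13. Verify: 46² = 2116 ≡ 51 (mod 59)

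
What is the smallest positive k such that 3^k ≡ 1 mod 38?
Powers of 3 mod 38: 3^1≡3, 3^2≡9, 3^3≡27, 3^4≡5, 3^5≡15, 3^6≡7, 3^7≡21, 3^8≡25, 3^9≡37, 3^10≡35, 3^11≡29, 3^12≡11, 3^13≡33, 3^14≡23, 3^15≡31, 3^16≡17, 3^17≡13, 3^18≡1. So the order of 3 is 18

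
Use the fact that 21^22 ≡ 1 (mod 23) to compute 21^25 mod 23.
By Fermat: 21^{22} ≡ 1 (mod 23). So 21^{25} = 21^{22} · 21^{3} ≡ 21^{3} ≡ 15 (mod 23)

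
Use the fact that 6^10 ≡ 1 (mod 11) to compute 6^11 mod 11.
By Fermat: 6^{10} ≡ 1 (mod 11). So 6^{11} = 6^{10} · 6^{1} ≡ 6^{1} ≡ 6 (mod 11)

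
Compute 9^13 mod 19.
By repeated squaring mod 19: 9^{1}≡9, 9^{2}≡5, 9^{4}≡6, 9^{8}≡17. Then 9^{13} = 9^{8+4+1} ≡ 17 × 6 × 9 ≡ 6 mod 19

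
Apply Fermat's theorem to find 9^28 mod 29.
By Fermat's Little Theorem, 9^{28} ≡ 1 mod 29 since 29 is prime and gcd(9, 29) = 1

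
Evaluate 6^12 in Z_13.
Using Fermat: 6^{12} ≡ 1 mod 13. 12 ≡ 0 mod 12. So 6^{12} ≡ 6^{0} ≡ 1 mod 13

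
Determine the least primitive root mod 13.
g = 2. For each prime q|12: 2^{6}≡12, 2^{4}≡3, none ≡ 1, so ord_13(2) = 12 and 2 is a primitive root.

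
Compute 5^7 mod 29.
By repeated squaring mod 29: 5^{1}≡5, 5^{2}≡25, 5^{4}≡16. Then 5^{7} = 5^{4+2+1} ≡ 16 × 25 × 5 ≡ 28 mod 29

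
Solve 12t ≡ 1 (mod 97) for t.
Since 97 is prime, by Fermat 12^(-1) ≡ 12^{95} ≡ 89 (mod 97). Verify: 12 × 89 = 1068 ≡ 1 (mod 97)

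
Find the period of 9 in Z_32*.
Powers of 9 mod 32: 9^1≡9, 9^2≡17, 9^3≡25, 9^4≡1. So the order of 9 is 4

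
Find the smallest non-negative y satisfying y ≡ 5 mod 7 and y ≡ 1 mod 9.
M = 7 × 9 = 63. M₁ = 9, y₁ ≡ 4 mod 7. M₂ = 7, y₂ ≡ 4 mod 9. y = 5×9×4 + 1×7×4 ≡ 19 mod 63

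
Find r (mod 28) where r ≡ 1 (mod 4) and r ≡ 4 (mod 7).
M = 4 × 7 = 28. M₁ = 7, y₁ ≡ 3 (mod 4). M₂ = 4, y₂ ≡ 2 (mod 7). r = 1×7×3 + 4×4×2 ≡ 25 (mod 28)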